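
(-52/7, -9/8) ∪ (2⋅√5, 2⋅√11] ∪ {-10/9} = (-52/7, -9/8) ∪ {-10/9} ∪ (2⋅√5, 2⋅√11]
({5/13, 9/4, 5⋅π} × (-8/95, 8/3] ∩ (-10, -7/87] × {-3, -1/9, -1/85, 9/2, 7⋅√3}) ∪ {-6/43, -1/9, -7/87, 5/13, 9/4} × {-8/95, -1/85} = {-6/43, -1/9, -7/87, 5/13, 9/4} × {-8/95, -1/85}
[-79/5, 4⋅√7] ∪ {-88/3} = {-88/3} ∪ [-79/5, 4⋅√7]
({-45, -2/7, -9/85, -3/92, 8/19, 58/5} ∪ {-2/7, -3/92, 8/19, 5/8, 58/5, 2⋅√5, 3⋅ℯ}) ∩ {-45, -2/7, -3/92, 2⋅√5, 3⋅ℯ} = {-45, -2/7, -3/92, 2⋅√5, 3⋅ℯ}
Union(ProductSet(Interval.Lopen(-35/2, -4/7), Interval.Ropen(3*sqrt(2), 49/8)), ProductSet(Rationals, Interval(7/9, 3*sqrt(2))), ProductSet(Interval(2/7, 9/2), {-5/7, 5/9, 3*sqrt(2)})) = Union(ProductSet(Interval.Lopen(-35/2, -4/7), Interval.Ropen(3*sqrt(2), 49/8)), ProductSet(Interval(2/7, 9/2), {-5/7, 5/9, 3*sqrt(2)}), ProductSet(Rationals, Interval(7/9, 3*sqrt(2))))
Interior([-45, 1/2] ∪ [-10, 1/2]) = (-45, 1/2)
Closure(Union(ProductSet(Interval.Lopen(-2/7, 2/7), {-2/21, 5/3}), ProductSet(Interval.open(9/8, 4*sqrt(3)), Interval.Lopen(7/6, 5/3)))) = Union(ProductSet({9/8, 4*sqrt(3)}, Interval(7/6, 5/3)), ProductSet(Interval(-2/7, 2/7), {-2/21, 5/3}), ProductSet(Interval(9/8, 4*sqrt(3)), {7/6, 5/3}), ProductSet(Interval.open(9/8, 4*sqrt(3)), Interval.Lopen(7/6, 5/3)))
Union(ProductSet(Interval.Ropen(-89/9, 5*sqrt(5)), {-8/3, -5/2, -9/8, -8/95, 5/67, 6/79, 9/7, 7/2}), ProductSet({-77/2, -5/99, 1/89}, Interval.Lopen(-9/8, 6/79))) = Union(ProductSet({-77/2, -5/99, 1/89}, Interval.Lopen(-9/8, 6/79)), ProductSet(Interval.Ropen(-89/9, 5*sqrt(5)), {-8/3, -5/2, -9/8, -8/95, 5/67, 6/79, 9/7, 7/2}))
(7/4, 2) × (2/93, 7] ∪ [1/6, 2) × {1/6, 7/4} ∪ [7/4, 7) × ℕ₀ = ([7/4, 7) × ℕ₀) ∪ ([1/6, 2) × {1/6, 7/4}) ∪ ((7/4, 2) × (2/93, 7])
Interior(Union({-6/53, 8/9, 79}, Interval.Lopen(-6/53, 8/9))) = Interval.open(-6/53, 8/9)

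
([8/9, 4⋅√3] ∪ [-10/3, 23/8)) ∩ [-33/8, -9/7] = [-10/3, -9/7]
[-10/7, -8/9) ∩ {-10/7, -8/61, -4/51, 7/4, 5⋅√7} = {-10/7}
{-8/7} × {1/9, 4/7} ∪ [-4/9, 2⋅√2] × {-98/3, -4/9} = ({-8/7} × {1/9, 4/7}) ∪ ([-4/9, 2⋅√2] × {-98/3, -4/9})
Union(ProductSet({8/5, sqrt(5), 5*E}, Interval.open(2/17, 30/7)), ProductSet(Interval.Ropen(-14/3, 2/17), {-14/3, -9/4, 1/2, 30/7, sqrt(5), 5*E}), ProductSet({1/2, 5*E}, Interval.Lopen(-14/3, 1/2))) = Union(ProductSet({1/2, 5*E}, Interval.Lopen(-14/3, 1/2)), ProductSet({8/5, sqrt(5), 5*E}, Interval.open(2/17, 30/7)), ProductSet(Interval.Ropen(-14/3, 2/17), {-14/3, -9/4, 1/2, 30/7, sqrt(5), 5*E}))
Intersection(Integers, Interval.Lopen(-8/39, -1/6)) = EmptySet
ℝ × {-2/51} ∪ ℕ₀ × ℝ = (ℕ₀ × ℝ) ∪ (ℝ × {-2/51})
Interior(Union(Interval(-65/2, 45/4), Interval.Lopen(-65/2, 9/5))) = Interval.open(-65/2, 45/4)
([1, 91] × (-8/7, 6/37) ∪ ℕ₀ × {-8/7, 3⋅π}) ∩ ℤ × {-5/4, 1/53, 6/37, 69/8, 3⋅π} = (ℕ₀ × {3⋅π}) ∪ ({1, 2, …, 91} × {1/53})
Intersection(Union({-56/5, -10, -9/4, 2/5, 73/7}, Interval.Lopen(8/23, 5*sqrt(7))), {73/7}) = {73/7}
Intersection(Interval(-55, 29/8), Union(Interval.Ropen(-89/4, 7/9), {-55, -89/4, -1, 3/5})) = Union({-55}, Interval.Ropen(-89/4, 7/9))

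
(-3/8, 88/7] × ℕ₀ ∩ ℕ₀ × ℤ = {0, 1, …, 12} × ℕ₀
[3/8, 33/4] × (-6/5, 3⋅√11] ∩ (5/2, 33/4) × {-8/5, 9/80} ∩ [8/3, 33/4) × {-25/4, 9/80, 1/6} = [8/3, 33/4) × {9/80}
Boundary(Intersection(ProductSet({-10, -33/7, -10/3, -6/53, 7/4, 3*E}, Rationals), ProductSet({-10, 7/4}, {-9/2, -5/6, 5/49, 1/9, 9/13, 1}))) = ProductSet({-10, 7/4}, {-9/2, -5/6, 5/49, 1/9, 9/13, 1})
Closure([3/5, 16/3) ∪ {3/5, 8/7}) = [3/5, 16/3]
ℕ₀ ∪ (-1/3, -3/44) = (-1/3, -3/44) ∪ ℕ₀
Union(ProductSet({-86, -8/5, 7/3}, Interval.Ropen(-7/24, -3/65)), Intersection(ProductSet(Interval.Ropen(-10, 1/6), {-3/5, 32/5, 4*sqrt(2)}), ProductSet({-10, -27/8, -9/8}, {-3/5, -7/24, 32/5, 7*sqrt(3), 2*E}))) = Union(ProductSet({-86, -8/5, 7/3}, Interval.Ropen(-7/24, -3/65)), ProductSet({-10, -27/8, -9/8}, {-3/5, 32/5}))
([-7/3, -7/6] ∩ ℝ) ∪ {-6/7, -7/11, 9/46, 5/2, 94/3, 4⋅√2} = [-7/3, -7/6] ∪ {-6/7, -7/11, 9/46, 5/2, 94/3, 4⋅√2}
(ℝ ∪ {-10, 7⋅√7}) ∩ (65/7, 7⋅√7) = (65/7, 7⋅√7)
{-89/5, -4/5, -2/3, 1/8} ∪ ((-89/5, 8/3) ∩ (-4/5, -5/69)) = {-89/5, 1/8} ∪ [-4/5, -5/69)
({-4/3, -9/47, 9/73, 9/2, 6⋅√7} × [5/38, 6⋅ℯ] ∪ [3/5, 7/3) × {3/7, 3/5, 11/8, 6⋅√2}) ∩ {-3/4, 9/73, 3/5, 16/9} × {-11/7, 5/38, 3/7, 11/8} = ({9/73} × {5/38, 3/7, 11/8}) ∪ ({3/5, 16/9} × {3/7, 11/8})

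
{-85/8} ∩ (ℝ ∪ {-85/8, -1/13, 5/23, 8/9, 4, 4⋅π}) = {-85/8}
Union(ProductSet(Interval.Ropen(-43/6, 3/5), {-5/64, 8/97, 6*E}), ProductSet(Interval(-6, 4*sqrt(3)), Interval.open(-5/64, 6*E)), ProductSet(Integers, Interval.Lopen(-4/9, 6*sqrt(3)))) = Union(ProductSet(Integers, Interval.Lopen(-4/9, 6*sqrt(3))), ProductSet(Interval.Ropen(-43/6, 3/5), {-5/64, 8/97, 6*E}), ProductSet(Interval(-6, 4*sqrt(3)), Interval.open(-5/64, 6*E)))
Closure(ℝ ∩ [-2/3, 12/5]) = [-2/3, 12/5]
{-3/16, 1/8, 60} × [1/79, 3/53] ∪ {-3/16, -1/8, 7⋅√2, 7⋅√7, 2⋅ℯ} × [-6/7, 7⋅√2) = ({-3/16, 1/8, 60} × [1/79, 3/53]) ∪ ({-3/16, -1/8, 7⋅√2, 7⋅√7, 2⋅ℯ} × [-6/7, 7⋅√2))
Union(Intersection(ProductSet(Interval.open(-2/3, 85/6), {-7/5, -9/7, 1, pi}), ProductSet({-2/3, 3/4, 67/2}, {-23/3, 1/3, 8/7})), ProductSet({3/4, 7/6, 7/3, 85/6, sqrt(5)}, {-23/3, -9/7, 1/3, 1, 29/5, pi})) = ProductSet({3/4, 7/6, 7/3, 85/6, sqrt(5)}, {-23/3, -9/7, 1/3, 1, 29/5, pi})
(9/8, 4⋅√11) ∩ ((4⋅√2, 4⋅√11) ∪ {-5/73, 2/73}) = (4⋅√2, 4⋅√11)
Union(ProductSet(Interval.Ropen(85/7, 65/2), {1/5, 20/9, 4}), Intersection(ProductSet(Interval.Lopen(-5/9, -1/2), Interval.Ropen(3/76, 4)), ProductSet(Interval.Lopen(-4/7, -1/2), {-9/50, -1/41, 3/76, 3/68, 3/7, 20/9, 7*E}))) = Union(ProductSet(Interval.Lopen(-5/9, -1/2), {3/76, 3/68, 3/7, 20/9}), ProductSet(Interval.Ropen(85/7, 65/2), {1/5, 20/9, 4}))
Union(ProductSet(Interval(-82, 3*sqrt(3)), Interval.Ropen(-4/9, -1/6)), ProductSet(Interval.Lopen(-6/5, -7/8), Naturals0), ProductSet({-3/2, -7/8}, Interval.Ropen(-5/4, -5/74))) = Union(ProductSet({-3/2, -7/8}, Interval.Ropen(-5/4, -5/74)), ProductSet(Interval(-82, 3*sqrt(3)), Interval.Ropen(-4/9, -1/6)), ProductSet(Interval.Lopen(-6/5, -7/8), Naturals0))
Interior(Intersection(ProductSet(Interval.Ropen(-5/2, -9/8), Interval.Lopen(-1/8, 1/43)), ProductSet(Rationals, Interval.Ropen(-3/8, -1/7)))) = EmptySet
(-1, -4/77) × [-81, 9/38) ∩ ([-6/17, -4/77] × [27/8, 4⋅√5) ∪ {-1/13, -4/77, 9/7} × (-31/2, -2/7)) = {-1/13} × (-31/2, -2/7)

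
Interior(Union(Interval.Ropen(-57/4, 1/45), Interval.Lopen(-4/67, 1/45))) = Interval.open(-57/4, 1/45)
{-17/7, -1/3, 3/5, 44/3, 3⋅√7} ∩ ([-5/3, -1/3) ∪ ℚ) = {-17/7, -1/3, 3/5, 44/3}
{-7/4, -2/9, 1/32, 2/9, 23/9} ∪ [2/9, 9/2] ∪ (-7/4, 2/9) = [-7/4, 9/2]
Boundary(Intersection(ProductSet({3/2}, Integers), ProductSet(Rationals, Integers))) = ProductSet({3/2}, Integers)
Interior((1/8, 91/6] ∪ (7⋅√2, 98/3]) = (1/8, 98/3)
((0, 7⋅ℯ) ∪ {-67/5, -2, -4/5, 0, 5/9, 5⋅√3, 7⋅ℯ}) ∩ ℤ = {-2} ∪ {0, 1, …, 19}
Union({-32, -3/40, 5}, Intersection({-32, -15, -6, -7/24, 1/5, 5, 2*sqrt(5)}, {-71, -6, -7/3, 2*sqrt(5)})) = {-32, -6, -3/40, 5, 2*sqrt(5)}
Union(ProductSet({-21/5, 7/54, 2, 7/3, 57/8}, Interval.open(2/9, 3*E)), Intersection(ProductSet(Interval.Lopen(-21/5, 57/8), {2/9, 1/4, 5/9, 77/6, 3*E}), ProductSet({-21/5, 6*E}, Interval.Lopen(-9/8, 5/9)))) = ProductSet({-21/5, 7/54, 2, 7/3, 57/8}, Interval.open(2/9, 3*E))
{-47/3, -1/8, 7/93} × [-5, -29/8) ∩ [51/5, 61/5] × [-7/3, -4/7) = ∅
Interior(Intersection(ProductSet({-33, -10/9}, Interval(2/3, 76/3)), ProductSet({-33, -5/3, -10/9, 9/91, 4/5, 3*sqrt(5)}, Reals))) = EmptySet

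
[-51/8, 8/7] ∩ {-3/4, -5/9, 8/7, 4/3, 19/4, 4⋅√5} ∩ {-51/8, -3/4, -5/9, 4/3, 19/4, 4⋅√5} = {-3/4, -5/9}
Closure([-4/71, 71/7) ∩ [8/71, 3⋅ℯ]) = [8/71, 3⋅ℯ]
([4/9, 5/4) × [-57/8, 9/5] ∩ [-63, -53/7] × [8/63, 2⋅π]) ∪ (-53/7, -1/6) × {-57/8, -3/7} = (-53/7, -1/6) × {-57/8, -3/7}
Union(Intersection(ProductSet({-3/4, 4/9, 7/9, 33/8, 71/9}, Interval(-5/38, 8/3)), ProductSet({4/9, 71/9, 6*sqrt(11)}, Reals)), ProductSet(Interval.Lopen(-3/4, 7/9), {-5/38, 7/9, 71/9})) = Union(ProductSet({4/9, 71/9}, Interval(-5/38, 8/3)), ProductSet(Interval.Lopen(-3/4, 7/9), {-5/38, 7/9, 71/9}))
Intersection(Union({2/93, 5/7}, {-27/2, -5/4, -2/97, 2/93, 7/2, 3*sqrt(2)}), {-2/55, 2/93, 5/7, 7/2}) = {2/93, 5/7, 7/2}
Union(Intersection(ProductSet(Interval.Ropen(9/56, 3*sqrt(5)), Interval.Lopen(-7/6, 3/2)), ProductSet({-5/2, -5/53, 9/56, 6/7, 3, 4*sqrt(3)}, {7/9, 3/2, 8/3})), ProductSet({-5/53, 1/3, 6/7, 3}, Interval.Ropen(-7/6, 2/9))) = Union(ProductSet({9/56, 6/7, 3}, {7/9, 3/2}), ProductSet({-5/53, 1/3, 6/7, 3}, Interval.Ropen(-7/6, 2/9)))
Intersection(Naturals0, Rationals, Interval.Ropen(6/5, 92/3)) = Range(2, 31, 1)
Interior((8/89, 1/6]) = (8/89, 1/6)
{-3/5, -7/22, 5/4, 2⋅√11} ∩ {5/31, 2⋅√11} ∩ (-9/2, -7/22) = ∅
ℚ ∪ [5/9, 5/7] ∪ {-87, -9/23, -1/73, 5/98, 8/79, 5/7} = ℚ ∪ [5/9, 5/7]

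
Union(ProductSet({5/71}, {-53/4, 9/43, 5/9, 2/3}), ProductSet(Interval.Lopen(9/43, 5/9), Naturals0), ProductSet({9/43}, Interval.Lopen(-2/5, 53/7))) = Union(ProductSet({5/71}, {-53/4, 9/43, 5/9, 2/3}), ProductSet({9/43}, Interval.Lopen(-2/5, 53/7)), ProductSet(Interval.Lopen(9/43, 5/9), Naturals0))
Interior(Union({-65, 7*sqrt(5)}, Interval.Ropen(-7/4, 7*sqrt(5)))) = Interval.open(-7/4, 7*sqrt(5))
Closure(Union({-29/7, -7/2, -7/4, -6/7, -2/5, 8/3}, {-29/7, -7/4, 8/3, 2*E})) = {-29/7, -7/2, -7/4, -6/7, -2/5, 8/3, 2*E}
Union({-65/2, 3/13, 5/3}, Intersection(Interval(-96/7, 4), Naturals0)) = Union({-65/2, 3/13, 5/3}, Range(0, 5, 1))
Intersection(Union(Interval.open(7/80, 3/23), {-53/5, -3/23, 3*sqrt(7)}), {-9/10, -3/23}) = {-3/23}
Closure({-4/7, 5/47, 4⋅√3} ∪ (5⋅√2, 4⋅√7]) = {-4/7, 5/47, 4⋅√3} ∪ [5⋅√2, 4⋅√7]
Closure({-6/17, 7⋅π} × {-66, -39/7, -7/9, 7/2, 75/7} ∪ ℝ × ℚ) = ℝ × ℝ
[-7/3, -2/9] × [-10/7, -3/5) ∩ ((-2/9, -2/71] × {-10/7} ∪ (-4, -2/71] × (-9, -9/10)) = [-7/3, -2/9] × [-10/7, -9/10)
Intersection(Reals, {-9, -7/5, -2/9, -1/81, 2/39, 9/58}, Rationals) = {-9, -7/5, -2/9, -1/81, 2/39, 9/58}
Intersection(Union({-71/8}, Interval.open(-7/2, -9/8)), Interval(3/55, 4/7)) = EmptySet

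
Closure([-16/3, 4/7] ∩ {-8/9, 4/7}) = {-8/9, 4/7}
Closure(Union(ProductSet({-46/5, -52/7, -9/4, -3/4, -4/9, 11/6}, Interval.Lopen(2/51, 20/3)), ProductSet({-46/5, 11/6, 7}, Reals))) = Union(ProductSet({-46/5, 11/6, 7}, Reals), ProductSet({-46/5, -52/7, -9/4, -3/4, -4/9, 11/6}, Interval(2/51, 20/3)))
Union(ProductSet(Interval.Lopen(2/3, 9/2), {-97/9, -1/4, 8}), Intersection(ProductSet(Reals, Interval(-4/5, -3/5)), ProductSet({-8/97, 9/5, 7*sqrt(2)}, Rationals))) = Union(ProductSet({-8/97, 9/5, 7*sqrt(2)}, Intersection(Interval(-4/5, -3/5), Rationals)), ProductSet(Interval.Lopen(2/3, 9/2), {-97/9, -1/4, 8}))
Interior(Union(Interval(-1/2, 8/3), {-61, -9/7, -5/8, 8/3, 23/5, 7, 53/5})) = Interval.open(-1/2, 8/3)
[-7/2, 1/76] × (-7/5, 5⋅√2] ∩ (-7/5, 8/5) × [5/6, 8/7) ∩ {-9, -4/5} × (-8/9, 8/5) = {-4/5} × [5/6, 8/7)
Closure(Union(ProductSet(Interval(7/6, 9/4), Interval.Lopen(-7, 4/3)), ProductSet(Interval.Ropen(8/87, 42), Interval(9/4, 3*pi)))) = Union(ProductSet(Interval(8/87, 42), Interval(9/4, 3*pi)), ProductSet(Interval(7/6, 9/4), Interval(-7, 4/3)))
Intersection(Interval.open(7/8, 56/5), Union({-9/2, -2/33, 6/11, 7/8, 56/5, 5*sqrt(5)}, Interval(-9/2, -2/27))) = {5*sqrt(5)}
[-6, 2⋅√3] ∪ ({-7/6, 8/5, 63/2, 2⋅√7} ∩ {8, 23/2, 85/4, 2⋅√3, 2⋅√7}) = [-6, 2⋅√3] ∪ {2⋅√7}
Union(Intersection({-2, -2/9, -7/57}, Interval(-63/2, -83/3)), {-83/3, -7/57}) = {-83/3, -7/57}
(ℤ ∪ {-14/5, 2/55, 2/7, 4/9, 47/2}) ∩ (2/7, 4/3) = {4/9} ∪ {1}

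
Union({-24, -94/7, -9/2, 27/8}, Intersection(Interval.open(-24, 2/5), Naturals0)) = Union({-24, -94/7, -9/2, 27/8}, Range(0, 1, 1))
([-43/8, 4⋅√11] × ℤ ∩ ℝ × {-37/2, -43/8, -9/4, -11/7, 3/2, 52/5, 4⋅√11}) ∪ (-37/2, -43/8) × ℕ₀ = (-37/2, -43/8) × ℕ₀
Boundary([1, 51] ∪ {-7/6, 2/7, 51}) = {-7/6, 2/7, 1, 51}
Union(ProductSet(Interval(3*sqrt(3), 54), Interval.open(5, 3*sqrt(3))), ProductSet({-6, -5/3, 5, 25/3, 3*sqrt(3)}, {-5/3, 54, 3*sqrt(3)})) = Union(ProductSet({-6, -5/3, 5, 25/3, 3*sqrt(3)}, {-5/3, 54, 3*sqrt(3)}), ProductSet(Interval(3*sqrt(3), 54), Interval.open(5, 3*sqrt(3))))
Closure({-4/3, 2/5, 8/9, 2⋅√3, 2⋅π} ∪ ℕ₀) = {-4/3, 2/5, 8/9, 2⋅√3, 2⋅π} ∪ ℕ₀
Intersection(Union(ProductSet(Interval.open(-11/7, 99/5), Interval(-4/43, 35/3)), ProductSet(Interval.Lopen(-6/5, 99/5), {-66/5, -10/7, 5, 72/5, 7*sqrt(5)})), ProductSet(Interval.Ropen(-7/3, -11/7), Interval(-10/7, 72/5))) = EmptySet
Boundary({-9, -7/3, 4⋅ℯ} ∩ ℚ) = {-9, -7/3}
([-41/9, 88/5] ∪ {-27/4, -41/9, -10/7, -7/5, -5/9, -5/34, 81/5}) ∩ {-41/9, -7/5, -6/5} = {-41/9, -7/5, -6/5}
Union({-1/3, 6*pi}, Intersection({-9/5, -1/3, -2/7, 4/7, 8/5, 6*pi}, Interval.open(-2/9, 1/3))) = {-1/3, 6*pi}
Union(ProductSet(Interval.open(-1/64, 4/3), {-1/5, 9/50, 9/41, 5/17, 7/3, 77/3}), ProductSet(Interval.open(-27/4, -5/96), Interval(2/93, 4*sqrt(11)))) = Union(ProductSet(Interval.open(-27/4, -5/96), Interval(2/93, 4*sqrt(11))), ProductSet(Interval.open(-1/64, 4/3), {-1/5, 9/50, 9/41, 5/17, 7/3, 77/3}))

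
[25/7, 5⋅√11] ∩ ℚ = ℚ ∩ [25/7, 5⋅√11]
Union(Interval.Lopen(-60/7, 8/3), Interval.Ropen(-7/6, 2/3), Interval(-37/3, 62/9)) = Interval(-37/3, 62/9)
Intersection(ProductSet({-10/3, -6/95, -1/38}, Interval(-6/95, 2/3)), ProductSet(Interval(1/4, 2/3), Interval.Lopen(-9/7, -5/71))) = EmptySet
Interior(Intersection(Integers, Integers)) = EmptySet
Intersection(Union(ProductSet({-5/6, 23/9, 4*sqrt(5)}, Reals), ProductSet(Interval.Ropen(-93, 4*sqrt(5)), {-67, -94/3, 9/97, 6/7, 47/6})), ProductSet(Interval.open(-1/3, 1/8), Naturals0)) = EmptySet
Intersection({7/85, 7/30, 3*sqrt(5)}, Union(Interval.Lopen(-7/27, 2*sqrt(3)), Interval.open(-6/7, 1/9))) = {7/85, 7/30}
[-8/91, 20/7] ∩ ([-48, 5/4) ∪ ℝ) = [-8/91, 20/7]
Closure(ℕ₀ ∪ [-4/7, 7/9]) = [-4/7, 7/9] ∪ ℕ₀ ∪ (ℕ₀ \ (-4/7, 7/9))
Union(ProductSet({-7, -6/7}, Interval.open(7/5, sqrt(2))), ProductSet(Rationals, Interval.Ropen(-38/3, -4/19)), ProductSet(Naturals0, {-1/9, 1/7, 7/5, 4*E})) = Union(ProductSet({-7, -6/7}, Interval.open(7/5, sqrt(2))), ProductSet(Naturals0, {-1/9, 1/7, 7/5, 4*E}), ProductSet(Rationals, Interval.Ropen(-38/3, -4/19)))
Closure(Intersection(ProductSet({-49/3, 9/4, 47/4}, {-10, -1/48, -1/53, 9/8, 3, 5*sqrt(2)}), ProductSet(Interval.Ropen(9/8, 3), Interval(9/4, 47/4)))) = ProductSet({9/4}, {3, 5*sqrt(2)})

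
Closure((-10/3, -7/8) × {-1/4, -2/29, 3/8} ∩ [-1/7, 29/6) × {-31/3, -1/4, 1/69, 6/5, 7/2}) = ∅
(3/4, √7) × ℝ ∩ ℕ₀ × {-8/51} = {1, 2} × {-8/51}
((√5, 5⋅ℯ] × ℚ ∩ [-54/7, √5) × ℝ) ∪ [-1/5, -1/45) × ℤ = [-1/5, -1/45) × ℤ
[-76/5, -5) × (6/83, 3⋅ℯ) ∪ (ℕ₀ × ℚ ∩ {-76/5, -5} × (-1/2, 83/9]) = [-76/5, -5) × (6/83, 3⋅ℯ)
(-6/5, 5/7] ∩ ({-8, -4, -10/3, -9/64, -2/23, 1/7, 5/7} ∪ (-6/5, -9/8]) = (-6/5, -9/8] ∪ {-9/64, -2/23, 1/7, 5/7}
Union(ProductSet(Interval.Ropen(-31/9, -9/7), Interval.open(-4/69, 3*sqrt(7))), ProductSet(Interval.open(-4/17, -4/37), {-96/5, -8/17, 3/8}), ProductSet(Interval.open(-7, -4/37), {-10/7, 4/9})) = Union(ProductSet(Interval.open(-7, -4/37), {-10/7, 4/9}), ProductSet(Interval.Ropen(-31/9, -9/7), Interval.open(-4/69, 3*sqrt(7))), ProductSet(Interval.open(-4/17, -4/37), {-96/5, -8/17, 3/8}))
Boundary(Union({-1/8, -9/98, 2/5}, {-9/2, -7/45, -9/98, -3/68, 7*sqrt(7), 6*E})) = {-9/2, -7/45, -1/8, -9/98, -3/68, 2/5, 7*sqrt(7), 6*E}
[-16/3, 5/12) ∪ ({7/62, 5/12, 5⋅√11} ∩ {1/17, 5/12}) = [-16/3, 5/12]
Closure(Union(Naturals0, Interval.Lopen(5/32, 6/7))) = Union(Complement(Naturals0, Interval.open(5/32, 6/7)), Interval(5/32, 6/7), Naturals0)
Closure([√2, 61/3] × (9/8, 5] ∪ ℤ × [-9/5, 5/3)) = (ℤ × [-9/5, 5/3)) ∪ ([√2, 61/3] × [9/8, 5]) ∪ ((ℤ \ (√2, 61/3)) × [-9/5, 5/3])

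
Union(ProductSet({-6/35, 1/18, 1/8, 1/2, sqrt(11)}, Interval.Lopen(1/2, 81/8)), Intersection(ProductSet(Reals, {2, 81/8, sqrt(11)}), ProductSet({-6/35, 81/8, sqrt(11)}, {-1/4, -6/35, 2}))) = Union(ProductSet({-6/35, 81/8, sqrt(11)}, {2}), ProductSet({-6/35, 1/18, 1/8, 1/2, sqrt(11)}, Interval.Lopen(1/2, 81/8)))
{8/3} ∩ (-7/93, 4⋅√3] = {8/3}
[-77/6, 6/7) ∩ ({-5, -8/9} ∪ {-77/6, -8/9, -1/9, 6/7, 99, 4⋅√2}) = {-77/6, -5, -8/9, -1/9}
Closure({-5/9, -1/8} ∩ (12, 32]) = ∅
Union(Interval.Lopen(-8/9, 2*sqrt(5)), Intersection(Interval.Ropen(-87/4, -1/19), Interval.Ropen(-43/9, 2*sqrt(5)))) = Interval(-43/9, 2*sqrt(5))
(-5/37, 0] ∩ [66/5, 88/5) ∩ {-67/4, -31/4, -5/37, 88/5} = ∅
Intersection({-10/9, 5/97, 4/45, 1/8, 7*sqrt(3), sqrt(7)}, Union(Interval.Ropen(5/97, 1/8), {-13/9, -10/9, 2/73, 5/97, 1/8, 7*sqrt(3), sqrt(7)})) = {-10/9, 5/97, 4/45, 1/8, 7*sqrt(3), sqrt(7)}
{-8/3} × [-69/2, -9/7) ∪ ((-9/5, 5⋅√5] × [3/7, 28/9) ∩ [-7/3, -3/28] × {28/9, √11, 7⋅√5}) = {-8/3} × [-69/2, -9/7)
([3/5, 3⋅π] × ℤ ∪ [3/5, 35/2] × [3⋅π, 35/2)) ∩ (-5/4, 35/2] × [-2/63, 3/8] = [3/5, 3⋅π] × {0}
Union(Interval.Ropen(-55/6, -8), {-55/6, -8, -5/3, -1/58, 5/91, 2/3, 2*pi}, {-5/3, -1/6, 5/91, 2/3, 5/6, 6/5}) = Union({-5/3, -1/6, -1/58, 5/91, 2/3, 5/6, 6/5, 2*pi}, Interval(-55/6, -8))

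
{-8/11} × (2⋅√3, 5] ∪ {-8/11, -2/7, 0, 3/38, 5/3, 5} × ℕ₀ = ({-8/11, -2/7, 0, 3/38, 5/3, 5} × ℕ₀) ∪ ({-8/11} × (2⋅√3, 5])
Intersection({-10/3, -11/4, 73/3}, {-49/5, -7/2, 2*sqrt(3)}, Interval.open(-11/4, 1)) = EmptySet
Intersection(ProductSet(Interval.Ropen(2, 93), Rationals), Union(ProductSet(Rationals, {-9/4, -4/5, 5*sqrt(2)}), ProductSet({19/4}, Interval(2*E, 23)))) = Union(ProductSet({19/4}, Intersection(Interval(2*E, 23), Rationals)), ProductSet(Intersection(Interval.Ropen(2, 93), Rationals), {-9/4, -4/5}))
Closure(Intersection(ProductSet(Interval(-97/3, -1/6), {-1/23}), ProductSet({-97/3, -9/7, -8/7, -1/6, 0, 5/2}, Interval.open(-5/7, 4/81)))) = ProductSet({-97/3, -9/7, -8/7, -1/6}, {-1/23})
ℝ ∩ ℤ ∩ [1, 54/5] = {1, 2, …, 10}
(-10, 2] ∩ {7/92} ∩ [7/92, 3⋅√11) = {7/92}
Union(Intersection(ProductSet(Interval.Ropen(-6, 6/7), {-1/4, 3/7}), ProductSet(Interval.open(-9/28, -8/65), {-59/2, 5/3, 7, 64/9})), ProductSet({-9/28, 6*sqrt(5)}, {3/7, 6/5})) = ProductSet({-9/28, 6*sqrt(5)}, {3/7, 6/5})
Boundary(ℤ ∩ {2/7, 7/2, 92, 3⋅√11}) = {92}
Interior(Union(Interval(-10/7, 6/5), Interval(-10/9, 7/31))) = Interval.open(-10/7, 6/5)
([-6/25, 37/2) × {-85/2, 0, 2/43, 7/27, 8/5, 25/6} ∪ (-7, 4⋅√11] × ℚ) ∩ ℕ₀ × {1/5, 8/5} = ({0, 1, …, 18} × {8/5}) ∪ ({0, 1, …, 13} × {1/5, 8/5})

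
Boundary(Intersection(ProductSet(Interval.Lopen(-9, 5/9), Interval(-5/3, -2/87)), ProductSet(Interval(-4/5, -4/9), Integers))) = ProductSet(Interval(-4/5, -4/9), Range(-1, 0, 1))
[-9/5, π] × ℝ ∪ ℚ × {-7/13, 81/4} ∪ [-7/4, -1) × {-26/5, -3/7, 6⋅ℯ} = (ℚ × {-7/13, 81/4}) ∪ ([-9/5, π] × ℝ)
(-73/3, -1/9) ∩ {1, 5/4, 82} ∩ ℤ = ∅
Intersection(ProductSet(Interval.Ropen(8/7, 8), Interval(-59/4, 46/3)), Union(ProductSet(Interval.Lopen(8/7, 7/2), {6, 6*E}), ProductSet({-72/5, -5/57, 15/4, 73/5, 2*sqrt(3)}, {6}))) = ProductSet(Union({15/4}, Interval.Lopen(8/7, 7/2)), {6})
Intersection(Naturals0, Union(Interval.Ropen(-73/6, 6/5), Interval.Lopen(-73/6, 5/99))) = Range(0, 2, 1)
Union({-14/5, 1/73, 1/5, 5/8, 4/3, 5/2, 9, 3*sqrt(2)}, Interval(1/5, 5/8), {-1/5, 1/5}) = Union({-14/5, -1/5, 1/73, 4/3, 5/2, 9, 3*sqrt(2)}, Interval(1/5, 5/8))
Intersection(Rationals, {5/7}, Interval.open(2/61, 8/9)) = {5/7}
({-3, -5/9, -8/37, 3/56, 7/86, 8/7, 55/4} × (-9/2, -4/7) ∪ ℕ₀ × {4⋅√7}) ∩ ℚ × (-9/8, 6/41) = {-3, -5/9, -8/37, 3/56, 7/86, 8/7, 55/4} × (-9/8, -4/7)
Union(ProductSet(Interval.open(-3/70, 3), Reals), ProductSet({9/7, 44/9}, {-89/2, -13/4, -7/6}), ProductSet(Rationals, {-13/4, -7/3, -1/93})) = Union(ProductSet({9/7, 44/9}, {-89/2, -13/4, -7/6}), ProductSet(Interval.open(-3/70, 3), Reals), ProductSet(Rationals, {-13/4, -7/3, -1/93}))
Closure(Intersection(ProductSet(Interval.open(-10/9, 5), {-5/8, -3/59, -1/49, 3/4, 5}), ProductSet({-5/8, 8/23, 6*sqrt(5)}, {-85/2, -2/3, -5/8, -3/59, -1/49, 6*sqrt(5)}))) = ProductSet({-5/8, 8/23}, {-5/8, -3/59, -1/49})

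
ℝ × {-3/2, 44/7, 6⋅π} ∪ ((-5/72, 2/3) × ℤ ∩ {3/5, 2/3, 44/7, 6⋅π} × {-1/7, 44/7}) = ℝ × {-3/2, 44/7, 6⋅π}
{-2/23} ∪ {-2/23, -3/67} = {-2/23, -3/67}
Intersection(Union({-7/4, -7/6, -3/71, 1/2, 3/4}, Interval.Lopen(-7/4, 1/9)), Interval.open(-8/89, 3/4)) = Union({1/2}, Interval.Lopen(-8/89, 1/9))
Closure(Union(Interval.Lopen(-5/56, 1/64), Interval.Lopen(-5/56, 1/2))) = Interval(-5/56, 1/2)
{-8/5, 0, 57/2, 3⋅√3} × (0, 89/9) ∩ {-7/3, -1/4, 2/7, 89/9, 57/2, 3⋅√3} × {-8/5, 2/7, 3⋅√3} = {57/2, 3⋅√3} × {2/7, 3⋅√3}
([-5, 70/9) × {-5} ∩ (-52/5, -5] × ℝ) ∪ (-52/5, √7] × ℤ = (-52/5, √7] × ℤ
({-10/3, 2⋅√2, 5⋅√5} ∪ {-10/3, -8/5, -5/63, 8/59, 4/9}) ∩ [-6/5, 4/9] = {-5/63, 8/59, 4/9}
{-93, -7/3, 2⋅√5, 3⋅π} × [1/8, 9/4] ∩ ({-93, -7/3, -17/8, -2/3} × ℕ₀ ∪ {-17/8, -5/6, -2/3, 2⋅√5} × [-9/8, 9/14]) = ({-93, -7/3} × {1, 2}) ∪ ({2⋅√5} × [1/8, 9/14])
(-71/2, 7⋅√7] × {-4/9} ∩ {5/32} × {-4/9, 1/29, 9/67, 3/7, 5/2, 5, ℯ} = {5/32} × {-4/9}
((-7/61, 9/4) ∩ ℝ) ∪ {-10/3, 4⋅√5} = {-10/3, 4⋅√5} ∪ (-7/61, 9/4)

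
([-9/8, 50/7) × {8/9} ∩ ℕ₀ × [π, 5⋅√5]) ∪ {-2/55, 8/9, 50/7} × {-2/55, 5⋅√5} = {-2/55, 8/9, 50/7} × {-2/55, 5⋅√5}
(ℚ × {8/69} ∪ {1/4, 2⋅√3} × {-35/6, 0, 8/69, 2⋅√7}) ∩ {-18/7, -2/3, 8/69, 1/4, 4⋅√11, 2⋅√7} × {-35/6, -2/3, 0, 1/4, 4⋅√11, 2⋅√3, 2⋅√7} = {1/4} × {-35/6, 0, 2⋅√7}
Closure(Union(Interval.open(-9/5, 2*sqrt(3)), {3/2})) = Interval(-9/5, 2*sqrt(3))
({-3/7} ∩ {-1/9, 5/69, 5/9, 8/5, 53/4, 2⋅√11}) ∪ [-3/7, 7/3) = [-3/7, 7/3)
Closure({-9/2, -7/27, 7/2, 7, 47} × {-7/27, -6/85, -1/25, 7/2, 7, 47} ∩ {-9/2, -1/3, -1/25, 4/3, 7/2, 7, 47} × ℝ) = {-9/2, 7/2, 7, 47} × {-7/27, -6/85, -1/25, 7/2, 7, 47}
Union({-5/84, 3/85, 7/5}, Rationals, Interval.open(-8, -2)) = Union(Interval(-8, -2), Rationals)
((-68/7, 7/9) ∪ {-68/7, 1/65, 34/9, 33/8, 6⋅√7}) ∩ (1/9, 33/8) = (1/9, 7/9) ∪ {34/9}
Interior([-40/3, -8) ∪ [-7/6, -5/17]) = (-40/3, -8) ∪ (-7/6, -5/17)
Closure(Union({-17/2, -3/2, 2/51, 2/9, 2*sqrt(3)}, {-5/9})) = {-17/2, -3/2, -5/9, 2/51, 2/9, 2*sqrt(3)}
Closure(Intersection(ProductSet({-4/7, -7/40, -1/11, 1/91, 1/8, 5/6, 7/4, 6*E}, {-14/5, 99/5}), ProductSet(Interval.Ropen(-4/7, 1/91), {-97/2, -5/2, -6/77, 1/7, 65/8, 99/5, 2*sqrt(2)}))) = ProductSet({-4/7, -7/40, -1/11}, {99/5})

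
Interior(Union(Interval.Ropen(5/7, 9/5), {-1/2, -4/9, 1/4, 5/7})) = Interval.open(5/7, 9/5)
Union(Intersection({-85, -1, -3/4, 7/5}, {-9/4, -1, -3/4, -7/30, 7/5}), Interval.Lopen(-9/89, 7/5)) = Union({-1, -3/4}, Interval.Lopen(-9/89, 7/5))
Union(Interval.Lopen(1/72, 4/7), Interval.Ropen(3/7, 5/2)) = Interval.open(1/72, 5/2)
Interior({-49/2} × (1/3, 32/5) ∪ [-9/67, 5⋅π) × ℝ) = (-9/67, 5⋅π) × ℝ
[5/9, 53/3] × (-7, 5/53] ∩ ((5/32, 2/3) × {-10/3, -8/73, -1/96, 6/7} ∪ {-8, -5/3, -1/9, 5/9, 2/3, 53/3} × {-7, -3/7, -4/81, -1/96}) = ({5/9, 2/3, 53/3} × {-3/7, -4/81, -1/96}) ∪ ([5/9, 2/3) × {-10/3, -8/73, -1/96})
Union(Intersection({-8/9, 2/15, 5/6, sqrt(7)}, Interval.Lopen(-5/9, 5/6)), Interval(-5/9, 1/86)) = Union({2/15, 5/6}, Interval(-5/9, 1/86))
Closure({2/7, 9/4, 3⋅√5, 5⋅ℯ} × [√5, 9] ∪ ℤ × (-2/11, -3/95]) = (ℤ × [-2/11, -3/95]) ∪ ({2/7, 9/4, 3⋅√5, 5⋅ℯ} × [√5, 9])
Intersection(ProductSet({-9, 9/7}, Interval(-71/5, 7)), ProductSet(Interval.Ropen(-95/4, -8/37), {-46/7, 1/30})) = ProductSet({-9}, {-46/7, 1/30})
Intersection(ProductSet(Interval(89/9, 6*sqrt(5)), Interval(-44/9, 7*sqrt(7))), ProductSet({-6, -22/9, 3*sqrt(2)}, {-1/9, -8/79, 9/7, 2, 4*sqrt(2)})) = EmptySet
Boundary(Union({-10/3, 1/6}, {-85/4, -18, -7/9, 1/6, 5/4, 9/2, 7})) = {-85/4, -18, -10/3, -7/9, 1/6, 5/4, 9/2, 7}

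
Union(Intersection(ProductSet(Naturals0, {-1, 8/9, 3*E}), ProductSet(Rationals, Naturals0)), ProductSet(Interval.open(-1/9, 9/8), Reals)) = ProductSet(Interval.open(-1/9, 9/8), Reals)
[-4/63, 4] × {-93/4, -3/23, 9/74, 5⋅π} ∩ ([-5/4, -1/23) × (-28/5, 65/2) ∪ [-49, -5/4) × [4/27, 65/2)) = [-4/63, -1/23) × {-3/23, 9/74, 5⋅π}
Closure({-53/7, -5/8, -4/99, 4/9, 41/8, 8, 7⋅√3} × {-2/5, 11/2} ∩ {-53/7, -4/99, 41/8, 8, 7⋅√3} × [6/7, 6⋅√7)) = {-53/7, -4/99, 41/8, 8, 7⋅√3} × {11/2}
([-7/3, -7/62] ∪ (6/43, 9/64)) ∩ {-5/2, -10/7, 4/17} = {-10/7}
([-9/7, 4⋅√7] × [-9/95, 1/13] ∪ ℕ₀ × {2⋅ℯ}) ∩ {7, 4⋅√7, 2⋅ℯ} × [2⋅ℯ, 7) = {7} × {2⋅ℯ}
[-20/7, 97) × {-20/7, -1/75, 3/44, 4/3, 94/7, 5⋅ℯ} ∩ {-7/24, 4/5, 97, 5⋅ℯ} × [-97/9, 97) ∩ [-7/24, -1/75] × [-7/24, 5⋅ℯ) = {-7/24} × {-1/75, 3/44, 4/3, 94/7}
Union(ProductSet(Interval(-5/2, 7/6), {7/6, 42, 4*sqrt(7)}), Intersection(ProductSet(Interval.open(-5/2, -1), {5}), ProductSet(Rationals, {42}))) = ProductSet(Interval(-5/2, 7/6), {7/6, 42, 4*sqrt(7)})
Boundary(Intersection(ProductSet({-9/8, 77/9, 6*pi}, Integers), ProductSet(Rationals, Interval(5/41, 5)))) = ProductSet({-9/8, 77/9}, Range(1, 6, 1))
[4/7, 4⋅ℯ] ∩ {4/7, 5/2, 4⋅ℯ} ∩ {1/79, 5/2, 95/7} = {5/2}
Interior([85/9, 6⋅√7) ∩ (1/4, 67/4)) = (85/9, 6⋅√7)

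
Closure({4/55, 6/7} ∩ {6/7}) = {6/7}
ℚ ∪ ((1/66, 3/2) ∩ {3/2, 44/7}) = ℚ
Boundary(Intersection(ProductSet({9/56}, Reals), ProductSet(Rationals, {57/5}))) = ProductSet({9/56}, {57/5})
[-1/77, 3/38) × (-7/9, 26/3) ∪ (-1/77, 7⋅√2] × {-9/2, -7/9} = ([-1/77, 3/38) × (-7/9, 26/3)) ∪ ((-1/77, 7⋅√2] × {-9/2, -7/9})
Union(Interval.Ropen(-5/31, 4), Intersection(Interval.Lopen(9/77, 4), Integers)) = Union(Interval(-5/31, 4), Range(1, 5, 1))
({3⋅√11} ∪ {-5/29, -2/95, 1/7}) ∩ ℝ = {-5/29, -2/95, 1/7, 3⋅√11}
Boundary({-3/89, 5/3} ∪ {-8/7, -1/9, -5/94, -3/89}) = {-8/7, -1/9, -5/94, -3/89, 5/3}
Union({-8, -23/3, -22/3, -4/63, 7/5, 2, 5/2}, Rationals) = Rationals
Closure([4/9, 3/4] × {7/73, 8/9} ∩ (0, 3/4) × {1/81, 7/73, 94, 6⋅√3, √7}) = [4/9, 3/4] × {7/73}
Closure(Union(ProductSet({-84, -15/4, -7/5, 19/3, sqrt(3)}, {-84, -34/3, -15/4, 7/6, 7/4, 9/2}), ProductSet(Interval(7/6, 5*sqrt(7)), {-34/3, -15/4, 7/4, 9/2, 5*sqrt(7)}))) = Union(ProductSet({-84, -15/4, -7/5, 19/3, sqrt(3)}, {-84, -34/3, -15/4, 7/6, 7/4, 9/2}), ProductSet(Interval(7/6, 5*sqrt(7)), {-34/3, -15/4, 7/4, 9/2, 5*sqrt(7)}))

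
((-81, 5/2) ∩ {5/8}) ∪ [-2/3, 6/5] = [-2/3, 6/5]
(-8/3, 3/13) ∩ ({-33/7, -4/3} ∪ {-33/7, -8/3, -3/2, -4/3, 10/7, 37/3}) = {-3/2, -4/3}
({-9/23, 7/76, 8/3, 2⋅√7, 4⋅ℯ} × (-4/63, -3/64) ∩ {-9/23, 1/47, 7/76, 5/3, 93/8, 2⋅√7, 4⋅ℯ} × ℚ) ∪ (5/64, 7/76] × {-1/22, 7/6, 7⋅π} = ((5/64, 7/76] × {-1/22, 7/6, 7⋅π}) ∪ ({-9/23, 7/76, 2⋅√7, 4⋅ℯ} × (ℚ ∩ (-4/63, -3/64)))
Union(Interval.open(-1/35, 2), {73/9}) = Union({73/9}, Interval.open(-1/35, 2))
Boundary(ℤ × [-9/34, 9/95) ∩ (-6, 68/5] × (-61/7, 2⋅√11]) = {-5, -4, …, 13} × [-9/34, 9/95]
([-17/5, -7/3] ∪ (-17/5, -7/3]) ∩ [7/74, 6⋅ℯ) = ∅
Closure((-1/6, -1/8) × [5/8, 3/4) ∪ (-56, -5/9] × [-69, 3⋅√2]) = ({-1/6, -1/8} × [5/8, 3/4]) ∪ ([-1/6, -1/8] × {5/8, 3/4}) ∪ ((-1/6, -1/8) × [5/8, 3/4)) ∪ ([-56, -5/9] × [-69, 3⋅√2])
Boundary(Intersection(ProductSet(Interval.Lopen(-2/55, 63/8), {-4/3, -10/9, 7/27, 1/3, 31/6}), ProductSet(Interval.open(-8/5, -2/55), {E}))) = EmptySet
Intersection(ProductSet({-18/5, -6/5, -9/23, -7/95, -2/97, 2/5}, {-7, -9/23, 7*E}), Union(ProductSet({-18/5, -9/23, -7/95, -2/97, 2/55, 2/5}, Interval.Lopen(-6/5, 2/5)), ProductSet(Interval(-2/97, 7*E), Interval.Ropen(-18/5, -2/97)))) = ProductSet({-18/5, -9/23, -7/95, -2/97, 2/5}, {-9/23})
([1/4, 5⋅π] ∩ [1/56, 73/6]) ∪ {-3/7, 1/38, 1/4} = {-3/7, 1/38} ∪ [1/4, 73/6]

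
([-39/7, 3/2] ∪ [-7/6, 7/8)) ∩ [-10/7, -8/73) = [-10/7, -8/73)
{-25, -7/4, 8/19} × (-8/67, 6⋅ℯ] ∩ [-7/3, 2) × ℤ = {-7/4, 8/19} × {0, 1, …, 16}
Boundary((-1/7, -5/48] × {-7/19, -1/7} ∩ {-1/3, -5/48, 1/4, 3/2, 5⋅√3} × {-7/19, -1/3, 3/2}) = {-5/48} × {-7/19}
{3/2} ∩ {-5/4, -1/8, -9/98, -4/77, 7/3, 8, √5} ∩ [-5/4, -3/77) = ∅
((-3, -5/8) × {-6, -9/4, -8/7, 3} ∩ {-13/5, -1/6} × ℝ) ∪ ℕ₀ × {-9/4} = (ℕ₀ × {-9/4}) ∪ ({-13/5} × {-6, -9/4, -8/7, 3})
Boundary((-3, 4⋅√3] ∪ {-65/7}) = {-65/7, -3, 4⋅√3}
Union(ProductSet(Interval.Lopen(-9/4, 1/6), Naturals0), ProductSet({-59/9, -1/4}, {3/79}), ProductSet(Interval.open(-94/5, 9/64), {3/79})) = Union(ProductSet(Interval.open(-94/5, 9/64), {3/79}), ProductSet(Interval.Lopen(-9/4, 1/6), Naturals0))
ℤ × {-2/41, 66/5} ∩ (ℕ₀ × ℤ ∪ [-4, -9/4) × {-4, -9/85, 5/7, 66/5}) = {-4, -3} × {66/5}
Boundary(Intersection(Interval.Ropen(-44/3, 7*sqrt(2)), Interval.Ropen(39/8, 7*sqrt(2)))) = {39/8, 7*sqrt(2)}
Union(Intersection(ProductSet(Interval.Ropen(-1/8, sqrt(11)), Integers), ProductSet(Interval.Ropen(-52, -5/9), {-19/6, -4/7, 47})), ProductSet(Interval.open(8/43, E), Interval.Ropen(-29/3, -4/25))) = ProductSet(Interval.open(8/43, E), Interval.Ropen(-29/3, -4/25))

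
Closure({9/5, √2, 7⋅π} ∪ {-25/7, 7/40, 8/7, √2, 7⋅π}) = {-25/7, 7/40, 8/7, 9/5, √2, 7⋅π}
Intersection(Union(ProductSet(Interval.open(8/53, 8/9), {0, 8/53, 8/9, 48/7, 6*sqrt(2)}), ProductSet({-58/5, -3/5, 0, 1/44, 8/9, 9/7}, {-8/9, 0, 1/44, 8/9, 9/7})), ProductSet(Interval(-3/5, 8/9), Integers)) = ProductSet(Union({-3/5, 0, 1/44}, Interval.Lopen(8/53, 8/9)), {0})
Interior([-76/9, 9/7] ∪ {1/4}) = (-76/9, 9/7)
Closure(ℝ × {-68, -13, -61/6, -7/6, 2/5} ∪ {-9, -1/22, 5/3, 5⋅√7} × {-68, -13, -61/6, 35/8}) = (ℝ × {-68, -13, -61/6, -7/6, 2/5}) ∪ ({-9, -1/22, 5/3, 5⋅√7} × {-68, -13, -61/6, 35/8})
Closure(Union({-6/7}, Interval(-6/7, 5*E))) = Interval(-6/7, 5*E)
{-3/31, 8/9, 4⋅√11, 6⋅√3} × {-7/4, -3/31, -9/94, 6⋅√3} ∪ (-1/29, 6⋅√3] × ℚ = ((-1/29, 6⋅√3] × ℚ) ∪ ({-3/31, 8/9, 4⋅√11, 6⋅√3} × {-7/4, -3/31, -9/94, 6⋅√3})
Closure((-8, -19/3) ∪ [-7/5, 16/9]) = [-8, -19/3] ∪ [-7/5, 16/9]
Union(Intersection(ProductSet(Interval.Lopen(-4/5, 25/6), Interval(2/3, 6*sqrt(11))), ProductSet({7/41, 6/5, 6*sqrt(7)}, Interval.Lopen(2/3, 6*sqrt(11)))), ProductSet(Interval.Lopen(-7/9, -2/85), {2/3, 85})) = Union(ProductSet({7/41, 6/5}, Interval.Lopen(2/3, 6*sqrt(11))), ProductSet(Interval.Lopen(-7/9, -2/85), {2/3, 85}))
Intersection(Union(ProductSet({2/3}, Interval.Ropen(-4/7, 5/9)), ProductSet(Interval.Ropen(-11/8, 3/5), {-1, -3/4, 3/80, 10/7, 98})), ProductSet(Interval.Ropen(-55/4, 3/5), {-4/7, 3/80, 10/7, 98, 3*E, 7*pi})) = ProductSet(Interval.Ropen(-11/8, 3/5), {3/80, 10/7, 98})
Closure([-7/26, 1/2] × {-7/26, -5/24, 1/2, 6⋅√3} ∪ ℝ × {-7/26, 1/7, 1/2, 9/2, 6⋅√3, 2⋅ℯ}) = ([-7/26, 1/2] × {-7/26, -5/24, 1/2, 6⋅√3}) ∪ (ℝ × {-7/26, 1/7, 1/2, 9/2, 6⋅√3, 2⋅ℯ})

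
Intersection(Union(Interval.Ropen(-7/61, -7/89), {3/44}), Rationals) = Union({3/44}, Intersection(Interval.Ropen(-7/61, -7/89), Rationals))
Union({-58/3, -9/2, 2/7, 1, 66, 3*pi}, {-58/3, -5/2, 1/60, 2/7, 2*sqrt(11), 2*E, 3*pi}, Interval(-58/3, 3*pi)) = Union({66}, Interval(-58/3, 3*pi))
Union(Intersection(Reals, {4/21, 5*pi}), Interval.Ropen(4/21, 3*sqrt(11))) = Union({5*pi}, Interval.Ropen(4/21, 3*sqrt(11)))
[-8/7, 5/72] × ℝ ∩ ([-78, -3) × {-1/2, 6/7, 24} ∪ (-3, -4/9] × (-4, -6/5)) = [-8/7, -4/9] × (-4, -6/5)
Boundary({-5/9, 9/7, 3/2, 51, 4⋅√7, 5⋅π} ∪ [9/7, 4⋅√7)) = {-5/9, 9/7, 51, 4⋅√7, 5⋅π}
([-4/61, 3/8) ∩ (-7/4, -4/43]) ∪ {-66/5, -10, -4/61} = {-66/5, -10, -4/61}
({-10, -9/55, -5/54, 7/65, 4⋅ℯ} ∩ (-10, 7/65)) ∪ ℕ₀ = {-9/55, -5/54} ∪ ℕ₀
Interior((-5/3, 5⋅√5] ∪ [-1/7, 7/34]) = (-5/3, 5⋅√5)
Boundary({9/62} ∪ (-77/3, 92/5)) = {-77/3, 92/5}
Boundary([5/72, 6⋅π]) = {5/72, 6⋅π}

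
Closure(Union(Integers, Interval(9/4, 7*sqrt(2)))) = Union(Integers, Interval(9/4, 7*sqrt(2)))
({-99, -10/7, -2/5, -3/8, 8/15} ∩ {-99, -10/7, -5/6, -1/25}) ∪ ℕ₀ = {-99, -10/7} ∪ ℕ₀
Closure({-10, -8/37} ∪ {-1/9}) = {-10, -8/37, -1/9}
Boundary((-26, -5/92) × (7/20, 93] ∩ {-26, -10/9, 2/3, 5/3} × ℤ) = {-10/9} × {1, 2, …, 93}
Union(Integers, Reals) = Reals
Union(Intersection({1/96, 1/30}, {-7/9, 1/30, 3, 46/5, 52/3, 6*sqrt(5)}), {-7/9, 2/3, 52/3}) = {-7/9, 1/30, 2/3, 52/3}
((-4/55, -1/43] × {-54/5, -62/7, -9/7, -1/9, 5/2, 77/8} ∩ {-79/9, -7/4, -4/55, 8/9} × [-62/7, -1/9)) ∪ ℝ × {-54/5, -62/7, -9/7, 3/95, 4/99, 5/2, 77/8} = ℝ × {-54/5, -62/7, -9/7, 3/95, 4/99, 5/2, 77/8}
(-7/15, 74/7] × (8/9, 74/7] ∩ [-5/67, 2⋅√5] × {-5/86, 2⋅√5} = [-5/67, 2⋅√5] × {2⋅√5}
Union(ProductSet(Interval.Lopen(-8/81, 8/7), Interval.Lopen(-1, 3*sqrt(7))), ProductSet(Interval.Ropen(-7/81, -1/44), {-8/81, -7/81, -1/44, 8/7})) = ProductSet(Interval.Lopen(-8/81, 8/7), Interval.Lopen(-1, 3*sqrt(7)))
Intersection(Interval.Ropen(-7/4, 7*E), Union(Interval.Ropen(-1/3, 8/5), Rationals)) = Union(Intersection(Interval.Ropen(-7/4, 7*E), Rationals), Interval(-1/3, 8/5))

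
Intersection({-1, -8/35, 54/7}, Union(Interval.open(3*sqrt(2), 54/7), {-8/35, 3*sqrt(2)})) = {-8/35}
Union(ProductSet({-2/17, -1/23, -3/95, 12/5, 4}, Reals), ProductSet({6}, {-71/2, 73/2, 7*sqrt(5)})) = Union(ProductSet({6}, {-71/2, 73/2, 7*sqrt(5)}), ProductSet({-2/17, -1/23, -3/95, 12/5, 4}, Reals))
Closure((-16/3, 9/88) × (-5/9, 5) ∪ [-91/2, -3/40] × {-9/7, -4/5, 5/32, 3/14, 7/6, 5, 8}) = ({-16/3, 9/88} × [-5/9, 5]) ∪ ([-16/3, 9/88] × {-5/9, 5}) ∪ ((-16/3, 9/88) × (-5/9, 5)) ∪ ([-91/2, -3/40] × {-9/7, -4/5, 5/32, 3/14, 7/6, 5, 8})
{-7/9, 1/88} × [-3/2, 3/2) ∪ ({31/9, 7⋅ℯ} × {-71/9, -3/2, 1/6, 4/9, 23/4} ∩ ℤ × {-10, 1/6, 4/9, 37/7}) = {-7/9, 1/88} × [-3/2, 3/2)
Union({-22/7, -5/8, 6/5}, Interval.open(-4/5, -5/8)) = Union({-22/7, 6/5}, Interval.Lopen(-4/5, -5/8))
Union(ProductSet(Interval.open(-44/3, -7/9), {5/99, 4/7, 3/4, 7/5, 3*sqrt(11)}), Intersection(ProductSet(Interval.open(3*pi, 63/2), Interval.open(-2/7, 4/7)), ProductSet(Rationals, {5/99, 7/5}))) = Union(ProductSet(Intersection(Interval.open(3*pi, 63/2), Rationals), {5/99}), ProductSet(Interval.open(-44/3, -7/9), {5/99, 4/7, 3/4, 7/5, 3*sqrt(11)}))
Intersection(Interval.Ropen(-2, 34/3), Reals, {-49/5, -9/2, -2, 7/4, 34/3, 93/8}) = {-2, 7/4}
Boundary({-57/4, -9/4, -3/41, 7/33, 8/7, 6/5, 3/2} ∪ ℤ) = ℤ ∪ {-57/4, -9/4, -3/41, 7/33, 8/7, 6/5, 3/2}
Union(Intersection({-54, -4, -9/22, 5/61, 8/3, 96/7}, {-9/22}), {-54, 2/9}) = {-54, -9/22, 2/9}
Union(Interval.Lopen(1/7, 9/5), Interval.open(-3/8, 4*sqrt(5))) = Interval.open(-3/8, 4*sqrt(5))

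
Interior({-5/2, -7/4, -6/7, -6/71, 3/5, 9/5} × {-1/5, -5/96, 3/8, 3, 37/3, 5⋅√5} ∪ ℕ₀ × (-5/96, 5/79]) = ∅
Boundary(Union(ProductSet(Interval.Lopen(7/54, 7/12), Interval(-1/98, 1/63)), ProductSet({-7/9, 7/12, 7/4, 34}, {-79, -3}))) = Union(ProductSet({7/54, 7/12}, Interval(-1/98, 1/63)), ProductSet({-7/9, 7/12, 7/4, 34}, {-79, -3}), ProductSet(Interval(7/54, 7/12), {-1/98, 1/63}))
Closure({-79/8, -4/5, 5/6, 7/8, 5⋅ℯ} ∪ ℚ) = ℝ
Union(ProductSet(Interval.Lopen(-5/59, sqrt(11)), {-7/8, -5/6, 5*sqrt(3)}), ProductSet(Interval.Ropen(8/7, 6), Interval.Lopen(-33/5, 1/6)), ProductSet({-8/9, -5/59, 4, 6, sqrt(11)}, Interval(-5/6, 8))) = Union(ProductSet({-8/9, -5/59, 4, 6, sqrt(11)}, Interval(-5/6, 8)), ProductSet(Interval.Lopen(-5/59, sqrt(11)), {-7/8, -5/6, 5*sqrt(3)}), ProductSet(Interval.Ropen(8/7, 6), Interval.Lopen(-33/5, 1/6)))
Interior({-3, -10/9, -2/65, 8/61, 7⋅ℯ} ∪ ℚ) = ∅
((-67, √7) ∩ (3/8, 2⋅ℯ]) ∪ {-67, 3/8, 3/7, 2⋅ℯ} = {-67, 2⋅ℯ} ∪ [3/8, √7)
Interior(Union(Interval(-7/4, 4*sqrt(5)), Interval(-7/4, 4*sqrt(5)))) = Interval.open(-7/4, 4*sqrt(5))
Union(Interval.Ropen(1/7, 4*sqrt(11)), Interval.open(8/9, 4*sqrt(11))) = Interval.Ropen(1/7, 4*sqrt(11))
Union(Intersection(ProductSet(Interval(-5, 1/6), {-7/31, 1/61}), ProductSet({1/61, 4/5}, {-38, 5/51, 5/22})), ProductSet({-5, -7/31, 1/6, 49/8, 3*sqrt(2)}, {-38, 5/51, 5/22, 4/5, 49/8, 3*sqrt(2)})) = ProductSet({-5, -7/31, 1/6, 49/8, 3*sqrt(2)}, {-38, 5/51, 5/22, 4/5, 49/8, 3*sqrt(2)})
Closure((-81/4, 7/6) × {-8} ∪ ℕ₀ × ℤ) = (ℕ₀ × ℤ) ∪ ([-81/4, 7/6] × {-8})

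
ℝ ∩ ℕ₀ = ℕ₀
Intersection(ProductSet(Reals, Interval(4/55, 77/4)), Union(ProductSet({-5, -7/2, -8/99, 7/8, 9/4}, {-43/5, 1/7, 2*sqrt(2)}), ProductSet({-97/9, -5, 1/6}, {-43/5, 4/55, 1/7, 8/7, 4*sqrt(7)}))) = Union(ProductSet({-97/9, -5, 1/6}, {4/55, 1/7, 8/7, 4*sqrt(7)}), ProductSet({-5, -7/2, -8/99, 7/8, 9/4}, {1/7, 2*sqrt(2)}))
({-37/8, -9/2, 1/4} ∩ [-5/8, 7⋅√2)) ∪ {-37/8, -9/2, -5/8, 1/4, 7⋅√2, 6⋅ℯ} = {-37/8, -9/2, -5/8, 1/4, 7⋅√2, 6⋅ℯ}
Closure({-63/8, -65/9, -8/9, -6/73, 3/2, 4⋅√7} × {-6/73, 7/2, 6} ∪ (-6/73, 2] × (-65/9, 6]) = ({-6/73, 2} × [-65/9, 6]) ∪ ([-6/73, 2] × {-65/9, 6}) ∪ ((-6/73, 2] × (-65/9, 6]) ∪ ({-63/8, -65/9, -8/9, -6/73, 3/2, 4⋅√7} × {-6/73, 7/2, 6})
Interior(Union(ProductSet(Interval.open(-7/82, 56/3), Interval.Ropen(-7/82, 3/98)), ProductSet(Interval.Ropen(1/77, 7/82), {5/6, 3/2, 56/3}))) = ProductSet(Interval.open(-7/82, 56/3), Interval.open(-7/82, 3/98))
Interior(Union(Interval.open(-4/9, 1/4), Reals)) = Interval(-oo, oo)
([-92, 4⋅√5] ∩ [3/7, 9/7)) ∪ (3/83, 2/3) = (3/83, 9/7)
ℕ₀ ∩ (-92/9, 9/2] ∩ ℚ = {0, 1, …, 4}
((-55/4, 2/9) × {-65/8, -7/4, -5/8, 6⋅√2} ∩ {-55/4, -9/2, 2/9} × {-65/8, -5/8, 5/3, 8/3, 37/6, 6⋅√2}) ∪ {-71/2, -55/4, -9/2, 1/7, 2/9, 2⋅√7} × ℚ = ({-9/2} × {-65/8, -5/8, 6⋅√2}) ∪ ({-71/2, -55/4, -9/2, 1/7, 2/9, 2⋅√7} × ℚ)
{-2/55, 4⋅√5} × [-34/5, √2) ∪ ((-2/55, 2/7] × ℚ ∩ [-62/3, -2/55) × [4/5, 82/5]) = {-2/55, 4⋅√5} × [-34/5, √2)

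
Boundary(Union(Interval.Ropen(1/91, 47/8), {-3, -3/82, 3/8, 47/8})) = {-3, -3/82, 1/91, 47/8}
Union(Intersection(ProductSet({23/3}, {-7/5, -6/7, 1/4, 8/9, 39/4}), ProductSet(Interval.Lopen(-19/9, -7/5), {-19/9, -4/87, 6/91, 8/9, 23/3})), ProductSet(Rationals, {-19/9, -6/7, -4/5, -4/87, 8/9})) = ProductSet(Rationals, {-19/9, -6/7, -4/5, -4/87, 8/9})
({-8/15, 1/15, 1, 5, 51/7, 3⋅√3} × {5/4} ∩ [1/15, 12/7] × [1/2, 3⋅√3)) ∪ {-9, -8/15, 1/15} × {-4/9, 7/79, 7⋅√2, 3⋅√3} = ({1/15, 1} × {5/4}) ∪ ({-9, -8/15, 1/15} × {-4/9, 7/79, 7⋅√2, 3⋅√3})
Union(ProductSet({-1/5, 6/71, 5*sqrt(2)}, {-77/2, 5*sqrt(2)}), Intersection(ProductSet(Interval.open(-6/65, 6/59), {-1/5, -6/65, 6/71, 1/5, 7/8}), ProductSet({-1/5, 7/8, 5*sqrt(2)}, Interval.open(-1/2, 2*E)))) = ProductSet({-1/5, 6/71, 5*sqrt(2)}, {-77/2, 5*sqrt(2)})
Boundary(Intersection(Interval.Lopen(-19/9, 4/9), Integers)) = Range(-2, 1, 1)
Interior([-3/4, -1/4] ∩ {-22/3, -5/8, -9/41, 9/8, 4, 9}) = ∅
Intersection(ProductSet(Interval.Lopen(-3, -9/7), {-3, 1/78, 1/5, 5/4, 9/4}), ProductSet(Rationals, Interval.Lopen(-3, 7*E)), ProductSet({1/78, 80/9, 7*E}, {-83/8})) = EmptySet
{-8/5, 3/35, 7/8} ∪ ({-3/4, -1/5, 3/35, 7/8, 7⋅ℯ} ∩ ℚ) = {-8/5, -3/4, -1/5, 3/35, 7/8}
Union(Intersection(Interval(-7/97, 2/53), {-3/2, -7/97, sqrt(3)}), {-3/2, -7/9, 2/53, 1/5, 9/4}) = {-3/2, -7/9, -7/97, 2/53, 1/5, 9/4}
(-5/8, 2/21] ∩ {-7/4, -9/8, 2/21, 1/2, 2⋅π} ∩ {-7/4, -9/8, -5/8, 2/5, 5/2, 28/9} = ∅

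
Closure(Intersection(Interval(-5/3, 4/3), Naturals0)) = Range(0, 2, 1)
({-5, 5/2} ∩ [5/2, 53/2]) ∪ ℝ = ℝ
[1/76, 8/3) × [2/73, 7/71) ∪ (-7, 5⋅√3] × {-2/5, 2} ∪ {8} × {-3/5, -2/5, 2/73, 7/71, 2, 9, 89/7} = ({8} × {-3/5, -2/5, 2/73, 7/71, 2, 9, 89/7}) ∪ ([1/76, 8/3) × [2/73, 7/71)) ∪ ((-7, 5⋅√3] × {-2/5, 2})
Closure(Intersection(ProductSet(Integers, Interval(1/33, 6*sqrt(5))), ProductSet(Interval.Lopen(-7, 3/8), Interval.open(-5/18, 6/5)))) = ProductSet(Range(-6, 1, 1), Interval(1/33, 6/5))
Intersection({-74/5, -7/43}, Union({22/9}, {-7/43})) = {-7/43}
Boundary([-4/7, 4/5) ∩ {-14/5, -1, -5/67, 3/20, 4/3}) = {-5/67, 3/20}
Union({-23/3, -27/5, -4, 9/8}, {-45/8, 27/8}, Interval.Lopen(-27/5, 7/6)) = Union({-23/3, -45/8, 27/8}, Interval(-27/5, 7/6))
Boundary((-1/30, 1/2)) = {-1/30, 1/2}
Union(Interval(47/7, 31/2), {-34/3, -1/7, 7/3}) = Union({-34/3, -1/7, 7/3}, Interval(47/7, 31/2))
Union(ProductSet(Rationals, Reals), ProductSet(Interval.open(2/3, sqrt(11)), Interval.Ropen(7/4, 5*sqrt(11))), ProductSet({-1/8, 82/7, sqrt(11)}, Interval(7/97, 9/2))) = Union(ProductSet({-1/8, 82/7, sqrt(11)}, Interval(7/97, 9/2)), ProductSet(Interval.open(2/3, sqrt(11)), Interval.Ropen(7/4, 5*sqrt(11))), ProductSet(Rationals, Reals))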